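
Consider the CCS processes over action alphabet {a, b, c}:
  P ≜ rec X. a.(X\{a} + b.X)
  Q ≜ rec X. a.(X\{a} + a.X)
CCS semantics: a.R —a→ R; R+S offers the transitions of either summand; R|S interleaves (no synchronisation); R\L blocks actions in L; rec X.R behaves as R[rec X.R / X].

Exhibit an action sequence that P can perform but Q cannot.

ab

Reachable graph of P (2 states):
  s0 = rec X. a.(X\{a} + b.X) | --a--▸ s1
  s1 = (rec X. a.(X\{a} + b.X))\{a} + b.(rec X. a.(X\{a} + b.X)) | --b--▸ s0
Reachable graph of Q (2 states):
  t0 = rec X. a.(X\{a} + a.X) | --a--▸ t1
  t1 = (rec X. a.(X\{a} + a.X))\{a} + a.(rec X. a.(X\{a} + a.X)) | --a--▸ t0
Trace ⟨ab⟩ through P, begin at {s0}:
  step 1 (a): {s1}
  step 2 (b): {s0}
  — P admits the full trace.
Trace ⟨ab⟩ through Q, begin at {t0}:
  step 1 (a): {t1}
  step 2 (b): ∅ (Q stuck)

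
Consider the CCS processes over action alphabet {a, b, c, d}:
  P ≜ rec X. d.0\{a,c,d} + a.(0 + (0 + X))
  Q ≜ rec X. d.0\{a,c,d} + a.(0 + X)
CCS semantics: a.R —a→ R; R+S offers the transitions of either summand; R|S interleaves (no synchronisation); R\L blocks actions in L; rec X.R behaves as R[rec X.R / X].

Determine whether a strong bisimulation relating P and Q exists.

Reachable graph of P (3 states):
  m0 = rec X. d.0\{a,c,d} + a.(0 + (0 + X)) ⊢ —a→ m1, —d→ m2
  m1 = 0 + (0 + (rec X. d.0\{a,c,d} + a.(0 + (0 + X)))) ⊢ —a→ m1, —d→ m2
  m2 = 0\{a,c,d} ⊢ ∅
Reachable graph of Q (3 states):
  n0 = rec X. d.0\{a,c,d} + a.(0 + X) ⊢ —a→ n1, —d→ n2
  n1 = 0 + (rec X. d.0\{a,c,d} + a.(0 + X)) ⊢ —a→ n1, —d→ n2
  n2 = 0\{a,c,d} ⊢ ∅
Partition-refinement fixed point:
  B0 = {m0, m1, n0, n1}
  B1 = {m2, n2}
m0 ∈ B0, n0 ∈ B0 → same block

P ~ Q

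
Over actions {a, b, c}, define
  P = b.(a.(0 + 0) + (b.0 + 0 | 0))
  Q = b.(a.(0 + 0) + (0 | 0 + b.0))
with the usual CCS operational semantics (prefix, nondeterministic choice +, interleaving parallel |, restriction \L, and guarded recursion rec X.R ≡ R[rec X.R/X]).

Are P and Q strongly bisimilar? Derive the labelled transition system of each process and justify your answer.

YES

P's transition system — 4 states:
  p0 = b.(a.(0 + 0) + (b.0 + 0 | 0)) :: --b--▸ p1
  p1 = a.(0 + 0) + (b.0 + 0 | 0) :: --a--▸ p2, --b--▸ p3
  p2 = 0 + 0 :: ∅
  p3 = 0 :: ∅
Q's transition system — 4 states:
  q0 = b.(a.(0 + 0) + (0 | 0 + b.0)) :: --b--▸ q1
  q1 = a.(0 + 0) + (0 | 0 + b.0) :: --a--▸ q2, --b--▸ q3
  q2 = 0 + 0 :: ∅
  q3 = 0 :: ∅
Coarsest stable partition (strong bisimilarity classes):
  B0 = {p0, q0}
  B1 = {p1, q1}
  B2 = {p2, p3, q2, q3}
p0 ∈ B0, q0 ∈ B0 → same block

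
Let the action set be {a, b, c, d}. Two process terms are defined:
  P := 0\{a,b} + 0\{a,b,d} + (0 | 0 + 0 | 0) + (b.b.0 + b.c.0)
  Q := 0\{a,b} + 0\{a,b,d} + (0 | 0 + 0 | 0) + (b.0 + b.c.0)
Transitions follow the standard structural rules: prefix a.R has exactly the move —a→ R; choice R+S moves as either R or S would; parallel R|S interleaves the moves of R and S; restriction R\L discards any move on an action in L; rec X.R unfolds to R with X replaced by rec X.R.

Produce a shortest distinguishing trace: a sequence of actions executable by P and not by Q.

bb

P's transition system — 4 states:
  u0 = 0\{a,b} + 0\{a,b,d} + (0 | 0 + 0 | 0) + (b.b.0 + b.c.0) ⊢ ··b··> u1, ··b··> u2
  u1 = b.0 ⊢ ··b··> u3
  u2 = c.0 ⊢ ··c··> u3
  u3 = 0 ⊢ stopped
Q's transition system — 3 states:
  v0 = 0\{a,b} + 0\{a,b,d} + (0 | 0 + 0 | 0) + (b.0 + b.c.0) ⊢ ··b··> v1, ··b··> v2
  v1 = 0 ⊢ stopped
  v2 = c.0 ⊢ ··c··> v1
Run σ = ⟨bb⟩ on P: start {u0}
  after b @ step 1: {u1, u2}
  after b @ step 2: {u3}
  ✓ P
Run σ = ⟨bb⟩ on Q: start {v0}
  after b @ step 1: {v1, v2}
  after b @ step 2: ∅ (Q stuck)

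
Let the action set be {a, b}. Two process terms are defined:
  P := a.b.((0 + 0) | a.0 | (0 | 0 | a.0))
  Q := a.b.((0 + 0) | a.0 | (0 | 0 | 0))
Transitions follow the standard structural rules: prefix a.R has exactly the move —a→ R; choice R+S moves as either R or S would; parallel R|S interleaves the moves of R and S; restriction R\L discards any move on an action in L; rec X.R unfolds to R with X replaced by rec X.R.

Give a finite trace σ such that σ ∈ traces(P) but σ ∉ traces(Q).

abaa

P's transition system — 6 states:
  m0 = a.b.((0 + 0) | a.0 | (0 | 0 | a.0)) ⊢ -a-> m1
  m1 = b.((0 + 0) | a.0 | (0 | 0 | a.0)) ⊢ -b-> m2
  m2 = (0 + 0) | a.0 | (0 | 0 | a.0) ⊢ -a-> m3, -a-> m4
  m3 = (0 + 0) | 0 | (0 | 0 | a.0) ⊢ -a-> m5
  m4 = (0 + 0) | a.0 | (0 | 0 | 0) ⊢ -a-> m5
  m5 = (0 + 0) | 0 | (0 | 0 | 0) ⊢ stopped
Q's transition system — 4 states:
  n0 = a.b.((0 + 0) | a.0 | (0 | 0 | 0)) ⊢ -a-> n1
  n1 = b.((0 + 0) | a.0 | (0 | 0 | 0)) ⊢ -b-> n2
  n2 = (0 + 0) | a.0 | (0 | 0 | 0) ⊢ -a-> n3
  n3 = (0 + 0) | 0 | (0 | 0 | 0) ⊢ stopped
Trace ⟨abaa⟩ through P, begin at {m0}:
  [1] a ⇒ {m1}
  [2] b ⇒ {m2}
  [3] a ⇒ {m3, m4}
  [4] a ⇒ {m5}
  — P admits the full trace.
Trace ⟨abaa⟩ through Q, begin at {n0}:
  [1] a ⇒ {n1}
  [2] b ⇒ {n2}
  [3] a ⇒ {n3}
  [4] a ⇒ no successor for Q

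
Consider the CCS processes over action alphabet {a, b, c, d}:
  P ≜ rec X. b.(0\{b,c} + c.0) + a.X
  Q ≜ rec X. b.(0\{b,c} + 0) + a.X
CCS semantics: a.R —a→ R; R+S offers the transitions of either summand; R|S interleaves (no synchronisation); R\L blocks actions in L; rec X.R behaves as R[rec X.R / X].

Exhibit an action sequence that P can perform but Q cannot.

Reachable graph of P (3 states):
  s0 = rec X. b.(0\{b,c} + c.0) + a.X :: --a--▸ s0, --b--▸ s1
  s1 = 0\{b,c} + c.0 :: --c--▸ s2
  s2 = 0 :: ∅
Reachable graph of Q (2 states):
  t0 = rec X. b.(0\{b,c} + 0) + a.X :: --a--▸ t0, --b--▸ t1
  t1 = 0\{b,c} + 0 :: ∅
Executing bc from P (initial set {s0}):
  step 1 (b): {s1}
  step 2 (c): {s2}
  P completes σ.
Executing bc from Q (initial set {t0}):
  step 1 (b): {t1}
  step 2 (c): ∅  — Q cannot continue

bc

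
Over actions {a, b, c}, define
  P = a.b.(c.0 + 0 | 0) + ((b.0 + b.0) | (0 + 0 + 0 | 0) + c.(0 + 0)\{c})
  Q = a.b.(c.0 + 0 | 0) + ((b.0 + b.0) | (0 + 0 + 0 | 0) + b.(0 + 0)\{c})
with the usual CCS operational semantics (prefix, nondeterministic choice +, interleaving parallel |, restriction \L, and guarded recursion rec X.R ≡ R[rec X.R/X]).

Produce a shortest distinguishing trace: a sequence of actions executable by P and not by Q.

LTS(P): 6 reachable states
  m0 = a.b.(c.0 + 0 | 0) + ((b.0 + b.0) | (0 + 0 + 0 | 0) + c.(0 + 0)\{c}) has moves -a-> m1, -b-> m2, -c-> m3
  m1 = b.(c.0 + 0 | 0) has moves -b-> m4
  m2 = 0 | (0 + 0 + 0 | 0) has moves ∅
  m3 = (0 + 0)\{c} has moves ∅
  m4 = c.0 + 0 | 0 has moves -c-> m5
  m5 = 0 has moves ∅
LTS(Q): 6 reachable states
  n0 = a.b.(c.0 + 0 | 0) + ((b.0 + b.0) | (0 + 0 + 0 | 0) + b.(0 + 0)\{c}) has moves -a-> n1, -b-> n2, -b-> n3
  n1 = b.(c.0 + 0 | 0) has moves -b-> n4
  n2 = (0 + 0)\{c} has moves ∅
  n3 = 0 | (0 + 0 + 0 | 0) has moves ∅
  n4 = c.0 + 0 | 0 has moves -c-> n5
  n5 = 0 has moves ∅
Executing c from P (initial set {m0}):
  [1] c ⇒ {m3}
  ✓ P
Executing c from Q (initial set {n0}):
  [1] c ⇒ ∅ (Q stuck)

c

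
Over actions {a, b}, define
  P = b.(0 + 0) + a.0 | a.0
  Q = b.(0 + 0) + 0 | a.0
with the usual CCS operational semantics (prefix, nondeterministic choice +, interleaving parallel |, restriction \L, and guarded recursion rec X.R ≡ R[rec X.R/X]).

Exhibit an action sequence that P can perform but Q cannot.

aa

Reachable graph of P (5 states):
  p0 = b.(0 + 0) + a.0 | a.0 ⊢ =a=> p1, =a=> p2, =b=> p3
  p1 = 0 | a.0 ⊢ =a=> p4
  p2 = a.0 | 0 ⊢ =a=> p4
  p3 = 0 + 0 ⊢ (no moves)
  p4 = 0 | 0 ⊢ (no moves)
Reachable graph of Q (3 states):
  q0 = b.(0 + 0) + 0 | a.0 ⊢ =a=> q1, =b=> q2
  q1 = 0 | 0 ⊢ (no moves)
  q2 = 0 + 0 ⊢ (no moves)
Run σ = ⟨aa⟩ on P: start {p0}
  [1] a ⇒ {p1, p2}
  [2] a ⇒ {p4}
  ✓ P
Run σ = ⟨aa⟩ on Q: start {q0}
  [1] a ⇒ {q1}
  [2] a ⇒ ∅ (Q stuck)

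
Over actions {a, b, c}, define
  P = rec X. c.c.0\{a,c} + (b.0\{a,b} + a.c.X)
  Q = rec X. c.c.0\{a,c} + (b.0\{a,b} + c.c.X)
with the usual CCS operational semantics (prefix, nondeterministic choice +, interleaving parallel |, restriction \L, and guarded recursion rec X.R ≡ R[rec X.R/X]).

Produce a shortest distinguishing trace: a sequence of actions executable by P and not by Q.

Reachable graph of P (5 states):
  p0 = rec X. c.c.0\{a,c} + (b.0\{a,b} + a.c.X) → —a→ p1, —b→ p2, —c→ p3
  p1 = c.(rec X. c.c.0\{a,c} + (b.0\{a,b} + a.c.X)) → —c→ p0
  p2 = 0\{a,b} → stopped
  p3 = c.0\{a,c} → —c→ p4
  p4 = 0\{a,c} → stopped
Reachable graph of Q (5 states):
  q0 = rec X. c.c.0\{a,c} + (b.0\{a,b} + c.c.X) → —b→ q1, —c→ q2, —c→ q3
  q1 = 0\{a,b} → stopped
  q2 = c.(rec X. c.c.0\{a,c} + (b.0\{a,b} + c.c.X)) → —c→ q0
  q3 = c.0\{a,c} → —c→ q4
  q4 = 0\{a,c} → stopped
Trace ⟨a⟩ through P, begin at {p0}:
  after a @ step 1: {p1}
  ✓ P
Trace ⟨a⟩ through Q, begin at {q0}:
  after a @ step 1: ∅  — Q cannot continue

a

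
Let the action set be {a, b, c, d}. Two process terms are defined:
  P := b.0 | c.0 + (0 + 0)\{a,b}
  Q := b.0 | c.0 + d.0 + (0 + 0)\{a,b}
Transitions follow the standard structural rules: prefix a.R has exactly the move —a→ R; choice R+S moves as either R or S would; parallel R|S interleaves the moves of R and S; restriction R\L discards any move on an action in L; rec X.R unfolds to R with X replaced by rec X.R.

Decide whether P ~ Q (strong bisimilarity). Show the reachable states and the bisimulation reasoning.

not bisimilar

LTS(P): 4 reachable states
  s0 = b.0 | c.0 + (0 + 0)\{a,b} has moves ··b··> s1, ··c··> s2
  s1 = 0 | c.0 has moves ··c··> s3
  s2 = b.0 | 0 has moves ··b··> s3
  s3 = 0 | 0 has moves ∅
LTS(Q): 5 reachable states
  t0 = b.0 | c.0 + d.0 + (0 + 0)\{a,b} has moves ··b··> t1, ··c··> t2, ··d··> t3
  t1 = 0 | c.0 has moves ··c··> t4
  t2 = b.0 | 0 has moves ··b··> t4
  t3 = 0 has moves ∅
  t4 = 0 | 0 has moves ∅
Bisimilarity quotient blocks:
  B0 = {s0}
  B1 = {s1, t1}
  B2 = {s3, t3, t4}
  B3 = {s2, t2}
  B4 = {t0}
s0 ∈ B0, t0 ∈ B4 → different blocks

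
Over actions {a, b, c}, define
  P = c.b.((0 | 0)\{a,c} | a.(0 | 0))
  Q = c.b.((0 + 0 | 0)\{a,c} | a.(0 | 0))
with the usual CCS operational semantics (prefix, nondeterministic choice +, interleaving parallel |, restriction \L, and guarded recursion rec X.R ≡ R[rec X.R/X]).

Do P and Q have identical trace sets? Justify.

trace-equivalent

P's transition system — 4 states:
  s0 = c.b.((0 | 0)\{a,c} | a.(0 | 0)) :: —c→ s1
  s1 = b.((0 | 0)\{a,c} | a.(0 | 0)) :: —b→ s2
  s2 = (0 | 0)\{a,c} | a.(0 | 0) :: —a→ s3
  s3 = (0 | 0)\{a,c} | (0 | 0) :: stopped
Q's transition system — 4 states:
  t0 = c.b.((0 + 0 | 0)\{a,c} | a.(0 | 0)) :: —c→ t1
  t1 = b.((0 + 0 | 0)\{a,c} | a.(0 | 0)) :: —b→ t2
  t2 = (0 + 0 | 0)\{a,c} | a.(0 | 0) :: —a→ t3
  t3 = (0 + 0 | 0)\{a,c} | (0 | 0) :: stopped
Partition-refinement fixed point:
  B0 = {s0, t0}
  B1 = {s1, t1}
  B2 = {s2, t2}
  B3 = {s3, t3}
s0 ∈ B0, t0 ∈ B0 → same block
Bisimilar ⇒ trace-equivalent.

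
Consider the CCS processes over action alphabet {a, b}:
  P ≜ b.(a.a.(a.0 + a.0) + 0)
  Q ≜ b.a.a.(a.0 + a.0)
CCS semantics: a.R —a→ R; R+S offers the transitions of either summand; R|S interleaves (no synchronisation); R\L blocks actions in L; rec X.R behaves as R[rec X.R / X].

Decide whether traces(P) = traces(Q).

trace-equivalent

Reachable graph of P (5 states):
  p0 = b.(a.a.(a.0 + a.0) + 0) :: --b--▸ p1
  p1 = a.a.(a.0 + a.0) + 0 :: --a--▸ p2
  p2 = a.(a.0 + a.0) :: --a--▸ p3
  p3 = a.0 + a.0 :: --a--▸ p4
  p4 = 0 :: deadlocked
Reachable graph of Q (5 states):
  q0 = b.a.a.(a.0 + a.0) :: --b--▸ q1
  q1 = a.a.(a.0 + a.0) :: --a--▸ q2
  q2 = a.(a.0 + a.0) :: --a--▸ q3
  q3 = a.0 + a.0 :: --a--▸ q4
  q4 = 0 :: deadlocked
Partition-refinement fixed point:
  B0 = {p0, q0}
  B1 = {p1, q1}
  B2 = {p2, q2}
  B3 = {p3, q3}
  B4 = {p4, q4}
p0 ∈ B0, q0 ∈ B0 → same block
Bisimilar ⇒ trace-equivalent.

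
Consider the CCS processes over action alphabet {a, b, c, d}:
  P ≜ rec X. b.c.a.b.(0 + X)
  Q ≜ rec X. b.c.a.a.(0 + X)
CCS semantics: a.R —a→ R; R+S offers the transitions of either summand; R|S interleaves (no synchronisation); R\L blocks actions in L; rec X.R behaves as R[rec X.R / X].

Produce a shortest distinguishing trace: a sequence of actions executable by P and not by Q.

bcab

LTS(P): 5 reachable states
  s0 = rec X. b.c.a.b.(0 + X) → —b→ s1
  s1 = c.a.b.(0 + (rec X. b.c.a.b.(0 + X))) → —c→ s2
  s2 = a.b.(0 + (rec X. b.c.a.b.(0 + X))) → —a→ s3
  s3 = b.(0 + (rec X. b.c.a.b.(0 + X))) → —b→ s4
  s4 = 0 + (rec X. b.c.a.b.(0 + X)) → —b→ s1
LTS(Q): 5 reachable states
  t0 = rec X. b.c.a.a.(0 + X) → —b→ t1
  t1 = c.a.a.(0 + (rec X. b.c.a.a.(0 + X))) → —c→ t2
  t2 = a.a.(0 + (rec X. b.c.a.a.(0 + X))) → —a→ t3
  t3 = a.(0 + (rec X. b.c.a.a.(0 + X))) → —a→ t4
  t4 = 0 + (rec X. b.c.a.a.(0 + X)) → —b→ t1
Trace ⟨bcab⟩ through P, begin at {s0}:
  [1] b ⇒ {s1}
  [2] c ⇒ {s2}
  [3] a ⇒ {s3}
  [4] b ⇒ {s4}
  — P admits the full trace.
Trace ⟨bcab⟩ through Q, begin at {t0}:
  [1] b ⇒ {t1}
  [2] c ⇒ {t2}
  [3] a ⇒ {t3}
  [4] b ⇒ no successor for Q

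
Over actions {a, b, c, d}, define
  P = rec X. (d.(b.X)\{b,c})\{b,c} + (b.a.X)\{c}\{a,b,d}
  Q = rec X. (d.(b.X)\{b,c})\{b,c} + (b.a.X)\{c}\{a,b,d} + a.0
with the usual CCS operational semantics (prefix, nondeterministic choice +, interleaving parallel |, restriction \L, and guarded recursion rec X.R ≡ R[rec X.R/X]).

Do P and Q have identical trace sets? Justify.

traces(P) ≠ traces(Q) — witness ⟨a⟩

LTS(P): 2 reachable states
  s0 = rec X. (d.(b.X)\{b,c})\{b,c} + (b.a.X)\{c}\{a,b,d} | —d→ s1
  s1 = (b.(rec X. (d.(b.X)\{b,c})\{b,c} + (b.a.X)\{c}\{a,b,d}))\{b,c}\{b,c} | (no moves)
LTS(Q): 3 reachable states
  t0 = rec X. (d.(b.X)\{b,c})\{b,c} + (b.a.X)\{c}\{a,b,d} + a.0 | —a→ t1, —d→ t2
  t1 = 0 | (no moves)
  t2 = (b.(rec X. (d.(b.X)\{b,c})\{b,c} + (b.a.X)\{c}\{a,b,d} + a.0))\{b,c}\{b,c} | (no moves)
Trace ⟨a⟩ through Q, begin at {t0}:
  after a @ step 1: {t1}
  ✓ Q
Trace ⟨a⟩ through P, begin at {s0}:
  after a @ step 1: ∅  — P cannot continue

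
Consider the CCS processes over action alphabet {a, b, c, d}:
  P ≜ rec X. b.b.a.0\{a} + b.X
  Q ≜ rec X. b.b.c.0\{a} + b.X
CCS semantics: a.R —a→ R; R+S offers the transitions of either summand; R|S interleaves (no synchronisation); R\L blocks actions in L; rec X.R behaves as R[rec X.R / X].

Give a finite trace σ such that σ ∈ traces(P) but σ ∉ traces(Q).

P's transition system — 4 states:
  s0 = rec X. b.b.a.0\{a} + b.X → —b→ s0, —b→ s1
  s1 = b.a.0\{a} → —b→ s2
  s2 = a.0\{a} → —a→ s3
  s3 = 0\{a} → ∅
Q's transition system — 4 states:
  t0 = rec X. b.b.c.0\{a} + b.X → —b→ t0, —b→ t1
  t1 = b.c.0\{a} → —b→ t2
  t2 = c.0\{a} → —c→ t3
  t3 = 0\{a} → ∅
Run σ = ⟨bba⟩ on P: start {s0}
  after b @ step 1: {s0, s1}
  after b @ step 2: {s0, s1, s2}
  after a @ step 3: {s3}
  P completes σ.
Run σ = ⟨bba⟩ on Q: start {t0}
  after b @ step 1: {t0, t1}
  after b @ step 2: {t0, t1, t2}
  after a @ step 3: no successor for Q

bba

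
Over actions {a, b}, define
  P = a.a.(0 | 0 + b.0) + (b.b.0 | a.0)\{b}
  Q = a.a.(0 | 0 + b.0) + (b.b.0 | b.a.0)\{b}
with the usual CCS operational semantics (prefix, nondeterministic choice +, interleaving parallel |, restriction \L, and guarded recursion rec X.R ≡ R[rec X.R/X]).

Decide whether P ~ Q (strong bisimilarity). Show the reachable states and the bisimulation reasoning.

not bisimilar

LTS(P): 5 reachable states
  s0 = a.a.(0 | 0 + b.0) + (b.b.0 | a.0)\{b} ⊢ -a-> s1, -a-> s2
  s1 = (b.b.0 | 0)\{b} ⊢ deadlocked
  s2 = a.(0 | 0 + b.0) ⊢ -a-> s3
  s3 = 0 | 0 + b.0 ⊢ -b-> s4
  s4 = 0 ⊢ deadlocked
LTS(Q): 4 reachable states
  t0 = a.a.(0 | 0 + b.0) + (b.b.0 | b.a.0)\{b} ⊢ -a-> t1
  t1 = a.(0 | 0 + b.0) ⊢ -a-> t2
  t2 = 0 | 0 + b.0 ⊢ -b-> t3
  t3 = 0 ⊢ deadlocked
Coarsest stable partition (strong bisimilarity classes):
  B0 = {s0}
  B1 = {s1, s4, t3}
  B2 = {s2, t1}
  B3 = {s3, t2}
  B4 = {t0}
s0 ∈ B0, t0 ∈ B4 → different blocks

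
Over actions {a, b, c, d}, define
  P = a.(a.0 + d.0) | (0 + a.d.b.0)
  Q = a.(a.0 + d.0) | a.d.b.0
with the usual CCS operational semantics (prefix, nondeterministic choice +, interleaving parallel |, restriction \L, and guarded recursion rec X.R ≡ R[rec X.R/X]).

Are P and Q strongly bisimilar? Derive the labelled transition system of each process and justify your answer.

Reachable graph of P (12 states):
  u0 = a.(a.0 + d.0) | (0 + a.d.b.0) ⊢ --a--▸ u1, --a--▸ u2
  u1 = (a.0 + d.0) | (0 + a.d.b.0) ⊢ --a--▸ u3, --a--▸ u4, --d--▸ u4
  u2 = a.(a.0 + d.0) | d.b.0 ⊢ --a--▸ u3, --d--▸ u5
  u3 = (a.0 + d.0) | d.b.0 ⊢ --a--▸ u6, --d--▸ u6, --d--▸ u7
  u4 = 0 | (0 + a.d.b.0) ⊢ --a--▸ u6
  u5 = a.(a.0 + d.0) | b.0 ⊢ --a--▸ u7, --b--▸ u8
  u6 = 0 | d.b.0 ⊢ --d--▸ u9
  u7 = (a.0 + d.0) | b.0 ⊢ --a--▸ u9, --b--▸ u10, --d--▸ u9
  u8 = a.(a.0 + d.0) | 0 ⊢ --a--▸ u10
  u9 = 0 | b.0 ⊢ --b--▸ u11
  u10 = (a.0 + d.0) | 0 ⊢ --a--▸ u11, --d--▸ u11
  u11 = 0 | 0 ⊢ ∅
Reachable graph of Q (12 states):
  v0 = a.(a.0 + d.0) | a.d.b.0 ⊢ --a--▸ v1, --a--▸ v2
  v1 = (a.0 + d.0) | a.d.b.0 ⊢ --a--▸ v3, --a--▸ v4, --d--▸ v4
  v2 = a.(a.0 + d.0) | d.b.0 ⊢ --a--▸ v3, --d--▸ v5
  v3 = (a.0 + d.0) | d.b.0 ⊢ --a--▸ v6, --d--▸ v6, --d--▸ v7
  v4 = 0 | a.d.b.0 ⊢ --a--▸ v6
  v5 = a.(a.0 + d.0) | b.0 ⊢ --a--▸ v7, --b--▸ v8
  v6 = 0 | d.b.0 ⊢ --d--▸ v9
  v7 = (a.0 + d.0) | b.0 ⊢ --a--▸ v9, --b--▸ v10, --d--▸ v9
  v8 = a.(a.0 + d.0) | 0 ⊢ --a--▸ v10
  v9 = 0 | b.0 ⊢ --b--▸ v11
  v10 = (a.0 + d.0) | 0 ⊢ --a--▸ v11, --d--▸ v11
  v11 = 0 | 0 ⊢ ∅
Coarsest stable partition (strong bisimilarity classes):
  B0 = {u0, v0}
  B1 = {u2, v2}
  B2 = {u5, v5}
  B3 = {u8, v8}
  B4 = {u10, v10}
  B5 = {u11, v11}
  B6 = {u7, v7}
  B7 = {u9, v9}
  B8 = {u3, v3}
  B9 = {u6, v6}
  B10 = {u1, v1}
  B11 = {u4, v4}
u0 ∈ B0, v0 ∈ B0 → same block

YES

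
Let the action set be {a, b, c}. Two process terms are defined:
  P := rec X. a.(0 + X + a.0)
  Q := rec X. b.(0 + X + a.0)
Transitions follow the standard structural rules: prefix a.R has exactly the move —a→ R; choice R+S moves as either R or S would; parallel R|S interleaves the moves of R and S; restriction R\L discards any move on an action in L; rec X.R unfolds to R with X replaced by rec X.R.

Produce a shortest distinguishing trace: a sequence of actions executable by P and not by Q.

P's transition system — 3 states:
  s0 = rec X. a.(0 + X + a.0) :: -a-> s1
  s1 = 0 + (rec X. a.(0 + X + a.0)) + a.0 :: -a-> s1, -a-> s2
  s2 = 0 :: ·
Q's transition system — 3 states:
  t0 = rec X. b.(0 + X + a.0) :: -b-> t1
  t1 = 0 + (rec X. b.(0 + X + a.0)) + a.0 :: -a-> t2, -b-> t1
  t2 = 0 :: ·
Run σ = ⟨a⟩ on P: start {s0}
  after a @ step 1: {s1}
  ✓ P
Run σ = ⟨a⟩ on Q: start {t0}
  after a @ step 1: no successor for Q

a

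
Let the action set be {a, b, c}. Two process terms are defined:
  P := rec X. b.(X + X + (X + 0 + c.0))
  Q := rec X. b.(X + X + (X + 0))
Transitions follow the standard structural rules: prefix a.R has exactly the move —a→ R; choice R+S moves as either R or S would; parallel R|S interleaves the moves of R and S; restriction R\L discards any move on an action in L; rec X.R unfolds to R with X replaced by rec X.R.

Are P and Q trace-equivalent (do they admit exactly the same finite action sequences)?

NO — witness ⟨bc⟩

P's transition system — 3 states:
  s0 = rec X. b.(X + X + (X + 0 + c.0)) | =b=> s1
  s1 = (rec X. b.(X + X + (X + 0 + c.0))) + (rec X. b.(X + X + (X + 0 + c.0))) + ((rec X. b.(X + X + (X + 0 + c.0))) + 0 + c.0) | =b=> s1, =c=> s2
  s2 = 0 | stopped
Q's transition system — 2 states:
  t0 = rec X. b.(X + X + (X + 0)) | =b=> t1
  t1 = (rec X. b.(X + X + (X + 0))) + (rec X. b.(X + X + (X + 0))) + ((rec X. b.(X + X + (X + 0))) + 0) | =b=> t1
Trace ⟨bc⟩ through P, begin at {s0}:
  step 1 (b): {s1}
  step 2 (c): {s2}
  ✓ P
Trace ⟨bc⟩ through Q, begin at {t0}:
  step 1 (b): {t1}
  step 2 (c): ∅  — Q cannot continue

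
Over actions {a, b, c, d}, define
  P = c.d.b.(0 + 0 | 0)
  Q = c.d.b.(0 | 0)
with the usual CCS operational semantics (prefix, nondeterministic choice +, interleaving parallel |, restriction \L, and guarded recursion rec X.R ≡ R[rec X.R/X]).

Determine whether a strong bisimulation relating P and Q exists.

P ~ Q

Reachable graph of P (4 states):
  s0 = c.d.b.(0 + 0 | 0) has moves ··c··> s1
  s1 = d.b.(0 + 0 | 0) has moves ··d··> s2
  s2 = b.(0 + 0 | 0) has moves ··b··> s3
  s3 = 0 + 0 | 0 has moves ∅
Reachable graph of Q (4 states):
  t0 = c.d.b.(0 | 0) has moves ··c··> t1
  t1 = d.b.(0 | 0) has moves ··d··> t2
  t2 = b.(0 | 0) has moves ··b··> t3
  t3 = 0 | 0 has moves ∅
Partition-refinement fixed point:
  B0 = {s0, t0}
  B1 = {s1, t1}
  B2 = {s2, t2}
  B3 = {s3, t3}
s0 ∈ B0, t0 ∈ B0 → same block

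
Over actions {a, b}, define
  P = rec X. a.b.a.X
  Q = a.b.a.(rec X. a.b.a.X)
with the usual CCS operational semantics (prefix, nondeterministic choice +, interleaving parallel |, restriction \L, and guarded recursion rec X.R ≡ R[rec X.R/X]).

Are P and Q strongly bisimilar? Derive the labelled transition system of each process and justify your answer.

YES

Reachable graph of P (3 states):
  p0 = rec X. a.b.a.X has moves --a--▸ p1
  p1 = b.a.(rec X. a.b.a.X) has moves --b--▸ p2
  p2 = a.(rec X. a.b.a.X) has moves --a--▸ p0
Reachable graph of Q (4 states):
  q0 = a.b.a.(rec X. a.b.a.X) has moves --a--▸ q1
  q1 = b.a.(rec X. a.b.a.X) has moves --b--▸ q2
  q2 = a.(rec X. a.b.a.X) has moves --a--▸ q3
  q3 = rec X. a.b.a.X has moves --a--▸ q1
Coarsest stable partition (strong bisimilarity classes):
  B0 = {p0, q0, q3}
  B1 = {p1, q1}
  B2 = {p2, q2}
p0 ∈ B0, q0 ∈ B0 → same block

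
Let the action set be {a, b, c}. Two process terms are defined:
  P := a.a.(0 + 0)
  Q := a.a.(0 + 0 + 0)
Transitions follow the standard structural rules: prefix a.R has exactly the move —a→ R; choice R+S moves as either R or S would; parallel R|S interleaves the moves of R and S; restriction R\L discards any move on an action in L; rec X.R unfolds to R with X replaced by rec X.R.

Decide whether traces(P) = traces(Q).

Reachable graph of P (3 states):
  m0 = a.a.(0 + 0) :: =a=> m1
  m1 = a.(0 + 0) :: =a=> m2
  m2 = 0 + 0 :: ·
Reachable graph of Q (3 states):
  n0 = a.a.(0 + 0 + 0) :: =a=> n1
  n1 = a.(0 + 0 + 0) :: =a=> n2
  n2 = 0 + 0 + 0 :: ·
Coarsest stable partition (strong bisimilarity classes):
  B0 = {m0, n0}
  B1 = {m1, n1}
  B2 = {m2, n2}
m0 ∈ B0, n0 ∈ B0 → same block
Bisimilar ⇒ trace-equivalent.

YES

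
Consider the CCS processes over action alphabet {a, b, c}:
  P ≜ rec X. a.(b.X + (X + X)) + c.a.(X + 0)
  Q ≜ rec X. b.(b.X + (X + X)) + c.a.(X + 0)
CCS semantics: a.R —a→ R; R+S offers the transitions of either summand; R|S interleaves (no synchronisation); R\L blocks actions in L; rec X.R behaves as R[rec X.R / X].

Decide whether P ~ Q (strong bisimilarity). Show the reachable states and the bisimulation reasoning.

P's transition system — 4 states:
  p0 = rec X. a.(b.X + (X + X)) + c.a.(X + 0) has moves -a-> p1, -c-> p2
  p1 = b.(rec X. a.(b.X + (X + X)) + c.a.(X + 0)) + ((rec X. a.(b.X + (X + X)) + c.a.(X + 0)) + (rec X. a.(b.X + (X + X)) + c.a.(X + 0))) has moves -a-> p1, -b-> p0, -c-> p2
  p2 = a.((rec X. a.(b.X + (X + X)) + c.a.(X + 0)) + 0) has moves -a-> p3
  p3 = (rec X. a.(b.X + (X + X)) + c.a.(X + 0)) + 0 has moves -a-> p1, -c-> p2
Q's transition system — 4 states:
  q0 = rec X. b.(b.X + (X + X)) + c.a.(X + 0) has moves -b-> q1, -c-> q2
  q1 = b.(rec X. b.(b.X + (X + X)) + c.a.(X + 0)) + ((rec X. b.(b.X + (X + X)) + c.a.(X + 0)) + (rec X. b.(b.X + (X + X)) + c.a.(X + 0))) has moves -b-> q0, -b-> q1, -c-> q2
  q2 = a.((rec X. b.(b.X + (X + X)) + c.a.(X + 0)) + 0) has moves -a-> q3
  q3 = (rec X. b.(b.X + (X + X)) + c.a.(X + 0)) + 0 has moves -b-> q1, -c-> q2
Partition-refinement fixed point:
  B0 = {p0, p3}
  B1 = {p2}
  B2 = {p1}
  B3 = {q0, q1, q3}
  B4 = {q2}
p0 ∈ B0, q0 ∈ B3 → different blocks

not bisimilar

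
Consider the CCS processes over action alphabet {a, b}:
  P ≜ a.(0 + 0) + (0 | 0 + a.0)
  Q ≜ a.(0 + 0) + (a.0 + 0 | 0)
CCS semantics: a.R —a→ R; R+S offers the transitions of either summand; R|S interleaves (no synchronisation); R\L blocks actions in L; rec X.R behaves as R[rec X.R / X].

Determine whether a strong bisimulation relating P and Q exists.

P ~ Q

P's transition system — 3 states:
  p0 = a.(0 + 0) + (0 | 0 + a.0) has moves =a=> p1, =a=> p2
  p1 = 0 has moves deadlocked
  p2 = 0 + 0 has moves deadlocked
Q's transition system — 3 states:
  q0 = a.(0 + 0) + (a.0 + 0 | 0) has moves =a=> q1, =a=> q2
  q1 = 0 has moves deadlocked
  q2 = 0 + 0 has moves deadlocked
Bisimilarity quotient blocks:
  B0 = {p0, q0}
  B1 = {p1, p2, q1, q2}
p0 ∈ B0, q0 ∈ B0 → same block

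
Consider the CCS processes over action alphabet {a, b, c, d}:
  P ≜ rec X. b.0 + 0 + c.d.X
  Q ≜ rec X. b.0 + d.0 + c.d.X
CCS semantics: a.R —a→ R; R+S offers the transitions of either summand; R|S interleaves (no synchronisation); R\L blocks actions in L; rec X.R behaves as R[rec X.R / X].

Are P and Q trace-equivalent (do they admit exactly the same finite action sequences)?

LTS(P): 3 reachable states
  s0 = rec X. b.0 + 0 + c.d.X | -b-> s1, -c-> s2
  s1 = 0 | ∅
  s2 = d.(rec X. b.0 + 0 + c.d.X) | -d-> s0
LTS(Q): 3 reachable states
  t0 = rec X. b.0 + d.0 + c.d.X | -b-> t1, -c-> t2, -d-> t1
  t1 = 0 | ∅
  t2 = d.(rec X. b.0 + d.0 + c.d.X) | -d-> t0
Executing d from Q (initial set {t0}):
  step 1 (d): {t1}
  ✓ Q
Executing d from P (initial set {s0}):
  step 1 (d): ∅  — P cannot continue

trace-distinct — witness ⟨d⟩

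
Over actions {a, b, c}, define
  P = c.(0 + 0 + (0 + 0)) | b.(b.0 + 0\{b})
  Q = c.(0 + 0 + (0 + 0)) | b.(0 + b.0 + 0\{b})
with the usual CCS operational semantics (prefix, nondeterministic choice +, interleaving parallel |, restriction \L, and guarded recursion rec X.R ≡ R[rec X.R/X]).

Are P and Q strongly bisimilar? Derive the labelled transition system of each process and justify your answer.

LTS(P): 6 reachable states
  p0 = c.(0 + 0 + (0 + 0)) | b.(b.0 + 0\{b}) | =b=> p1, =c=> p2
  p1 = c.(0 + 0 + (0 + 0)) | (b.0 + 0\{b}) | =b=> p3, =c=> p4
  p2 = (0 + 0 + (0 + 0)) | b.(b.0 + 0\{b}) | =b=> p4
  p3 = c.(0 + 0 + (0 + 0)) | 0 | =c=> p5
  p4 = (0 + 0 + (0 + 0)) | (b.0 + 0\{b}) | =b=> p5
  p5 = (0 + 0 + (0 + 0)) | 0 | deadlocked
LTS(Q): 6 reachable states
  q0 = c.(0 + 0 + (0 + 0)) | b.(0 + b.0 + 0\{b}) | =b=> q1, =c=> q2
  q1 = c.(0 + 0 + (0 + 0)) | (0 + b.0 + 0\{b}) | =b=> q3, =c=> q4
  q2 = (0 + 0 + (0 + 0)) | b.(0 + b.0 + 0\{b}) | =b=> q4
  q3 = c.(0 + 0 + (0 + 0)) | 0 | =c=> q5
  q4 = (0 + 0 + (0 + 0)) | (0 + b.0 + 0\{b}) | =b=> q5
  q5 = (0 + 0 + (0 + 0)) | 0 | deadlocked
Partition-refinement fixed point:
  B0 = {p0, q0}
  B1 = {p2, q2}
  B2 = {p4, q4}
  B3 = {p5, q5}
  B4 = {p1, q1}
  B5 = {p3, q3}
p0 ∈ B0, q0 ∈ B0 → same block

P ~ Q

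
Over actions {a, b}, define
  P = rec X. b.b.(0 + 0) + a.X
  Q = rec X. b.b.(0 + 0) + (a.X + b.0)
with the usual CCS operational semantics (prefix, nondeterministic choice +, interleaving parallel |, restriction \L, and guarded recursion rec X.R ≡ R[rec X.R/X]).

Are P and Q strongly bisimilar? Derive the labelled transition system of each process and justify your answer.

P's transition system — 3 states:
  u0 = rec X. b.b.(0 + 0) + a.X :: --a--▸ u0, --b--▸ u1
  u1 = b.(0 + 0) :: --b--▸ u2
  u2 = 0 + 0 :: ·
Q's transition system — 4 states:
  v0 = rec X. b.b.(0 + 0) + (a.X + b.0) :: --a--▸ v0, --b--▸ v1, --b--▸ v2
  v1 = 0 :: ·
  v2 = b.(0 + 0) :: --b--▸ v3
  v3 = 0 + 0 :: ·
Coarsest stable partition (strong bisimilarity classes):
  B0 = {u0}
  B1 = {u1, v2}
  B2 = {u2, v1, v3}
  B3 = {v0}
u0 ∈ B0, v0 ∈ B3 → different blocks

not bisimilar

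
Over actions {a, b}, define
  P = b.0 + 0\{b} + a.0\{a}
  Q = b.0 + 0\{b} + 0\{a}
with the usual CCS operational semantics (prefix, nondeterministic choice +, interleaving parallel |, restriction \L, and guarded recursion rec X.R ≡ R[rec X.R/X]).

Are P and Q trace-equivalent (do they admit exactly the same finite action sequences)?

Reachable graph of P (3 states):
  s0 = b.0 + 0\{b} + a.0\{a} ⊢ --a--▸ s1, --b--▸ s2
  s1 = 0\{a} ⊢ deadlocked
  s2 = 0 ⊢ deadlocked
Reachable graph of Q (2 states):
  t0 = b.0 + 0\{b} + 0\{a} ⊢ --b--▸ t1
  t1 = 0 ⊢ deadlocked
Run σ = ⟨a⟩ on P: start {s0}
  after a @ step 1: {s1}
  P completes σ.
Run σ = ⟨a⟩ on Q: start {t0}
  after a @ step 1: ∅ (Q stuck)

traces(P) ≠ traces(Q) — witness ⟨a⟩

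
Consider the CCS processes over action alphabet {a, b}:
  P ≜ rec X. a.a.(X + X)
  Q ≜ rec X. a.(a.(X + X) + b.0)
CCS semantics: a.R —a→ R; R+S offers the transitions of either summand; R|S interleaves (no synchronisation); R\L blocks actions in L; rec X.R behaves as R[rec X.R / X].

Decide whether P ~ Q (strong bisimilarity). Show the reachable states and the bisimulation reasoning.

P's transition system — 3 states:
  s0 = rec X. a.a.(X + X) :: —a→ s1
  s1 = a.((rec X. a.a.(X + X)) + (rec X. a.a.(X + X))) :: —a→ s2
  s2 = (rec X. a.a.(X + X)) + (rec X. a.a.(X + X)) :: —a→ s1
Q's transition system — 4 states:
  t0 = rec X. a.(a.(X + X) + b.0) :: —a→ t1
  t1 = a.((rec X. a.(a.(X + X) + b.0)) + (rec X. a.(a.(X + X) + b.0))) + b.0 :: —a→ t2, —b→ t3
  t2 = (rec X. a.(a.(X + X) + b.0)) + (rec X. a.(a.(X + X) + b.0)) :: —a→ t1
  t3 = 0 :: deadlocked
Partition-refinement fixed point:
  B0 = {s0, s1, s2}
  B1 = {t0, t2}
  B2 = {t1}
  B3 = {t3}
s0 ∈ B0, t0 ∈ B1 → different blocks

not bisimilar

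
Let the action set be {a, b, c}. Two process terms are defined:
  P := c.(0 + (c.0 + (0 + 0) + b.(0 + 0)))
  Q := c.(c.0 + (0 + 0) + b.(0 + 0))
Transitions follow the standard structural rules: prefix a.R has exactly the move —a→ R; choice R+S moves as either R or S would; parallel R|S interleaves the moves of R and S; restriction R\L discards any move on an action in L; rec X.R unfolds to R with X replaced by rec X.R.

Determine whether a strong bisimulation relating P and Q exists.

P's transition system — 4 states:
  u0 = c.(0 + (c.0 + (0 + 0) + b.(0 + 0))) has moves ··c··> u1
  u1 = 0 + (c.0 + (0 + 0) + b.(0 + 0)) has moves ··b··> u2, ··c··> u3
  u2 = 0 + 0 has moves deadlocked
  u3 = 0 has moves deadlocked
Q's transition system — 4 states:
  v0 = c.(c.0 + (0 + 0) + b.(0 + 0)) has moves ··c··> v1
  v1 = c.0 + (0 + 0) + b.(0 + 0) has moves ··b··> v2, ··c··> v3
  v2 = 0 + 0 has moves deadlocked
  v3 = 0 has moves deadlocked
Partition-refinement fixed point:
  B0 = {u0, v0}
  B1 = {u1, v1}
  B2 = {u2, u3, v2, v3}
u0 ∈ B0, v0 ∈ B0 → same block

YES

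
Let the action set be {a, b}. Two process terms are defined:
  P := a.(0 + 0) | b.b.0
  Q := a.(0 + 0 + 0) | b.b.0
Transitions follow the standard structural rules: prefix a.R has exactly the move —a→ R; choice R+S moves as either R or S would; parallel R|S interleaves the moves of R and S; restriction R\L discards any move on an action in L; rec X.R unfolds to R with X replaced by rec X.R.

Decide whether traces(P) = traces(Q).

trace-equivalent

LTS(P): 6 reachable states
  m0 = a.(0 + 0) | b.b.0 → —a→ m1, —b→ m2
  m1 = (0 + 0) | b.b.0 → —b→ m3
  m2 = a.(0 + 0) | b.0 → —a→ m3, —b→ m4
  m3 = (0 + 0) | b.0 → —b→ m5
  m4 = a.(0 + 0) | 0 → —a→ m5
  m5 = (0 + 0) | 0 → ∅
LTS(Q): 6 reachable states
  n0 = a.(0 + 0 + 0) | b.b.0 → —a→ n1, —b→ n2
  n1 = (0 + 0 + 0) | b.b.0 → —b→ n3
  n2 = a.(0 + 0 + 0) | b.0 → —a→ n3, —b→ n4
  n3 = (0 + 0 + 0) | b.0 → —b→ n5
  n4 = a.(0 + 0 + 0) | 0 → —a→ n5
  n5 = (0 + 0 + 0) | 0 → ∅
Bisimilarity quotient blocks:
  B0 = {m0, n0}
  B1 = {m1, n1}
  B2 = {m3, n3}
  B3 = {m5, n5}
  B4 = {m2, n2}
  B5 = {m4, n4}
m0 ∈ B0, n0 ∈ B0 → same block
Bisimilar ⇒ trace-equivalent.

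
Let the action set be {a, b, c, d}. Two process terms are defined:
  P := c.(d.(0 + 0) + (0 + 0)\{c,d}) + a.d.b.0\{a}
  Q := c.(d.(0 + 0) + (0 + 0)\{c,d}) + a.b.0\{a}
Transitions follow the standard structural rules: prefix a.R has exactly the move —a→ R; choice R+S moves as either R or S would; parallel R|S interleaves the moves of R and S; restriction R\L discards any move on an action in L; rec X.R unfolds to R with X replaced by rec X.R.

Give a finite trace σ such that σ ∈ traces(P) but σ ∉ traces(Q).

ad

Reachable graph of P (6 states):
  m0 = c.(d.(0 + 0) + (0 + 0)\{c,d}) + a.d.b.0\{a} | —a→ m1, —c→ m2
  m1 = d.b.0\{a} | —d→ m3
  m2 = d.(0 + 0) + (0 + 0)\{c,d} | —d→ m4
  m3 = b.0\{a} | —b→ m5
  m4 = 0 + 0 | deadlocked
  m5 = 0\{a} | deadlocked
Reachable graph of Q (5 states):
  n0 = c.(d.(0 + 0) + (0 + 0)\{c,d}) + a.b.0\{a} | —a→ n1, —c→ n2
  n1 = b.0\{a} | —b→ n3
  n2 = d.(0 + 0) + (0 + 0)\{c,d} | —d→ n4
  n3 = 0\{a} | deadlocked
  n4 = 0 + 0 | deadlocked
Trace ⟨ad⟩ through P, begin at {m0}:
  step 1 (a): {m1}
  step 2 (d): {m3}
  ✓ P
Trace ⟨ad⟩ through Q, begin at {n0}:
  step 1 (a): {n1}
  step 2 (d): ∅ (Q stuck)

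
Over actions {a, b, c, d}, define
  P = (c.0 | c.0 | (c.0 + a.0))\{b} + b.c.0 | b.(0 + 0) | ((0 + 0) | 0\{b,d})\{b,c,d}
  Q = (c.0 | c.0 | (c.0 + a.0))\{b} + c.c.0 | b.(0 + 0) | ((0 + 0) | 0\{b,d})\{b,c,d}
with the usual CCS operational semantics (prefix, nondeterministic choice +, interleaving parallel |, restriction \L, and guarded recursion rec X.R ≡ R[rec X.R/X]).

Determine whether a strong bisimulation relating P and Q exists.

NO

P's transition system — 13 states:
  m0 = (c.0 | c.0 | (c.0 + a.0))\{b} + b.c.0 | b.(0 + 0) | ((0 + 0) | 0\{b,d})\{b,c,d} ⊢ —a→ m1, —b→ m2, —b→ m3, —c→ m1, —c→ m4, —c→ m5
  m1 = (c.0 | c.0 | 0)\{b} ⊢ —c→ m6, —c→ m7
  m2 = b.c.0 | (0 + 0) | ((0 + 0) | 0\{b,d})\{b,c,d} ⊢ —b→ m8
  m3 = c.0 | b.(0 + 0) | ((0 + 0) | 0\{b,d})\{b,c,d} ⊢ —b→ m8, —c→ m9
  m4 = (0 | c.0 | (c.0 + a.0))\{b} ⊢ —a→ m6, —c→ m10, —c→ m6
  m5 = (c.0 | 0 | (c.0 + a.0))\{b} ⊢ —a→ m7, —c→ m10, —c→ m7
  m6 = (0 | c.0 | 0)\{b} ⊢ —c→ m11
  m7 = (c.0 | 0 | 0)\{b} ⊢ —c→ m11
  m8 = c.0 | (0 + 0) | ((0 + 0) | 0\{b,d})\{b,c,d} ⊢ —c→ m12
  m9 = 0 | b.(0 + 0) | ((0 + 0) | 0\{b,d})\{b,c,d} ⊢ —b→ m12
  m10 = (0 | 0 | (c.0 + a.0))\{b} ⊢ —a→ m11, —c→ m11
  m11 = (0 | 0 | 0)\{b} ⊢ (no moves)
  m12 = 0 | (0 + 0) | ((0 + 0) | 0\{b,d})\{b,c,d} ⊢ (no moves)
Q's transition system — 13 states:
  n0 = (c.0 | c.0 | (c.0 + a.0))\{b} + c.c.0 | b.(0 + 0) | ((0 + 0) | 0\{b,d})\{b,c,d} ⊢ —a→ n1, —b→ n2, —c→ n1, —c→ n3, —c→ n4, —c→ n5
  n1 = (c.0 | c.0 | 0)\{b} ⊢ —c→ n6, —c→ n7
  n2 = c.c.0 | (0 + 0) | ((0 + 0) | 0\{b,d})\{b,c,d} ⊢ —c→ n8
  n3 = (0 | c.0 | (c.0 + a.0))\{b} ⊢ —a→ n6, —c→ n6, —c→ n9
  n4 = (c.0 | 0 | (c.0 + a.0))\{b} ⊢ —a→ n7, —c→ n7, —c→ n9
  n5 = c.0 | b.(0 + 0) | ((0 + 0) | 0\{b,d})\{b,c,d} ⊢ —b→ n8, —c→ n10
  n6 = (0 | c.0 | 0)\{b} ⊢ —c→ n11
  n7 = (c.0 | 0 | 0)\{b} ⊢ —c→ n11
  n8 = c.0 | (0 + 0) | ((0 + 0) | 0\{b,d})\{b,c,d} ⊢ —c→ n12
  n9 = (0 | 0 | (c.0 + a.0))\{b} ⊢ —a→ n11, —c→ n11
  n10 = 0 | b.(0 + 0) | ((0 + 0) | 0\{b,d})\{b,c,d} ⊢ —b→ n12
  n11 = (0 | 0 | 0)\{b} ⊢ (no moves)
  n12 = 0 | (0 + 0) | ((0 + 0) | 0\{b,d})\{b,c,d} ⊢ (no moves)
Partition-refinement fixed point:
  B0 = {m0}
  B1 = {m1, n1, n2}
  B2 = {m6, m7, m8, n6, n7, n8}
  B3 = {m11, m12, n11, n12}
  B4 = {m4, m5, n3, n4}
  B5 = {m10, n9}
  B6 = {m2}
  B7 = {m3, n5}
  B8 = {m9, n10}
  B9 = {n0}
m0 ∈ B0, n0 ∈ B9 → different blocks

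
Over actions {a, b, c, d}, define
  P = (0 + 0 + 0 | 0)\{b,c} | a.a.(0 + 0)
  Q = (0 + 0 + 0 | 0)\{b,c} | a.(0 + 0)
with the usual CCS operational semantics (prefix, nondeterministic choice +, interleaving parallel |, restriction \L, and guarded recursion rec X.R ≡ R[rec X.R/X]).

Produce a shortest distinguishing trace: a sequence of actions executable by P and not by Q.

aa

Reachable graph of P (3 states):
  s0 = (0 + 0 + 0 | 0)\{b,c} | a.a.(0 + 0) | —a→ s1
  s1 = (0 + 0 + 0 | 0)\{b,c} | a.(0 + 0) | —a→ s2
  s2 = (0 + 0 + 0 | 0)\{b,c} | (0 + 0) | deadlocked
Reachable graph of Q (2 states):
  t0 = (0 + 0 + 0 | 0)\{b,c} | a.(0 + 0) | —a→ t1
  t1 = (0 + 0 + 0 | 0)\{b,c} | (0 + 0) | deadlocked
Executing aa from P (initial set {s0}):
  after a @ step 1: {s1}
  after a @ step 2: {s2}
  ✓ P
Executing aa from Q (initial set {t0}):
  after a @ step 1: {t1}
  after a @ step 2: ∅  — Q cannot continue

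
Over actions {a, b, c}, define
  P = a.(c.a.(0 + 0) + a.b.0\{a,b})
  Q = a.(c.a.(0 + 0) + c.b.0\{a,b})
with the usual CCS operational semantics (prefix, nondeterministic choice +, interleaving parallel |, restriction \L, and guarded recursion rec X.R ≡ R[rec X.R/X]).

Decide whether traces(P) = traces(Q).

LTS(P): 6 reachable states
  p0 = a.(c.a.(0 + 0) + a.b.0\{a,b}) ⊢ -a-> p1
  p1 = c.a.(0 + 0) + a.b.0\{a,b} ⊢ -a-> p2, -c-> p3
  p2 = b.0\{a,b} ⊢ -b-> p4
  p3 = a.(0 + 0) ⊢ -a-> p5
  p4 = 0\{a,b} ⊢ (no moves)
  p5 = 0 + 0 ⊢ (no moves)
LTS(Q): 6 reachable states
  q0 = a.(c.a.(0 + 0) + c.b.0\{a,b}) ⊢ -a-> q1
  q1 = c.a.(0 + 0) + c.b.0\{a,b} ⊢ -c-> q2, -c-> q3
  q2 = a.(0 + 0) ⊢ -a-> q4
  q3 = b.0\{a,b} ⊢ -b-> q5
  q4 = 0 + 0 ⊢ (no moves)
  q5 = 0\{a,b} ⊢ (no moves)
Trace ⟨aa⟩ through P, begin at {p0}:
  step 1 (a): {p1}
  step 2 (a): {p2}
  P completes σ.
Trace ⟨aa⟩ through Q, begin at {q0}:
  step 1 (a): {q1}
  step 2 (a): no successor for Q

trace-distinct — witness ⟨aa⟩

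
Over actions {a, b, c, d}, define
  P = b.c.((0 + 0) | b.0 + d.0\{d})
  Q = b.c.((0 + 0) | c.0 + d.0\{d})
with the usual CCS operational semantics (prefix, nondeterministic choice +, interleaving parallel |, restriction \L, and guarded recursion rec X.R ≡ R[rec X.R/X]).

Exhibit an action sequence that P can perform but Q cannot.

bcb

P's transition system — 5 states:
  m0 = b.c.((0 + 0) | b.0 + d.0\{d}) | —b→ m1
  m1 = c.((0 + 0) | b.0 + d.0\{d}) | —c→ m2
  m2 = (0 + 0) | b.0 + d.0\{d} | —b→ m3, —d→ m4
  m3 = (0 + 0) | 0 | ·
  m4 = 0\{d} | ·
Q's transition system — 5 states:
  n0 = b.c.((0 + 0) | c.0 + d.0\{d}) | —b→ n1
  n1 = c.((0 + 0) | c.0 + d.0\{d}) | —c→ n2
  n2 = (0 + 0) | c.0 + d.0\{d} | —c→ n3, —d→ n4
  n3 = (0 + 0) | 0 | ·
  n4 = 0\{d} | ·
Run σ = ⟨bcb⟩ on P: start {m0}
  [1] b ⇒ {m1}
  [2] c ⇒ {m2}
  [3] b ⇒ {m3}
  ✓ P
Run σ = ⟨bcb⟩ on Q: start {n0}
  [1] b ⇒ {n1}
  [2] c ⇒ {n2}
  [3] b ⇒ ∅  — Q cannot continue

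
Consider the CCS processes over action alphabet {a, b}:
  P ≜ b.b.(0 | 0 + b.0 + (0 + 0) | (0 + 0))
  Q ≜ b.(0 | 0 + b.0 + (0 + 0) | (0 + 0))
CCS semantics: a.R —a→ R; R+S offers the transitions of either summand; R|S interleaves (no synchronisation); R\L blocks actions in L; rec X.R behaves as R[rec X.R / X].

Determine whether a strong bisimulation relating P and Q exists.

P's transition system — 4 states:
  m0 = b.b.(0 | 0 + b.0 + (0 + 0) | (0 + 0)) → ··b··> m1
  m1 = b.(0 | 0 + b.0 + (0 + 0) | (0 + 0)) → ··b··> m2
  m2 = 0 | 0 + b.0 + (0 + 0) | (0 + 0) → ··b··> m3
  m3 = 0 → stopped
Q's transition system — 3 states:
  n0 = b.(0 | 0 + b.0 + (0 + 0) | (0 + 0)) → ··b··> n1
  n1 = 0 | 0 + b.0 + (0 + 0) | (0 + 0) → ··b··> n2
  n2 = 0 → stopped
Coarsest stable partition (strong bisimilarity classes):
  B0 = {m0}
  B1 = {m1, n0}
  B2 = {m2, n1}
  B3 = {m3, n2}
m0 ∈ B0, n0 ∈ B1 → different blocks

not bisimilar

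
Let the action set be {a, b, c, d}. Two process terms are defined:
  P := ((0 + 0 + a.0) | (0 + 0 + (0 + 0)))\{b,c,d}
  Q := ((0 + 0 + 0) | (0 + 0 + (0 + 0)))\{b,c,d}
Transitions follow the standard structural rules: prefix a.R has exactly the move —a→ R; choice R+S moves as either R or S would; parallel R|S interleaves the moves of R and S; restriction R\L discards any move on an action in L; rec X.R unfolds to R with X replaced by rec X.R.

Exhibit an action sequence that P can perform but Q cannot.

LTS(P): 2 reachable states
  m0 = ((0 + 0 + a.0) | (0 + 0 + (0 + 0)))\{b,c,d} :: --a--▸ m1
  m1 = (0 | (0 + 0 + (0 + 0)))\{b,c,d} :: ∅
LTS(Q): 1 reachable states
  n0 = ((0 + 0 + 0) | (0 + 0 + (0 + 0)))\{b,c,d} :: ∅
Run σ = ⟨a⟩ on P: start {m0}
  step 1 (a): {m1}
  ✓ P
Run σ = ⟨a⟩ on Q: start {n0}
  step 1 (a): ∅ (Q stuck)

a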